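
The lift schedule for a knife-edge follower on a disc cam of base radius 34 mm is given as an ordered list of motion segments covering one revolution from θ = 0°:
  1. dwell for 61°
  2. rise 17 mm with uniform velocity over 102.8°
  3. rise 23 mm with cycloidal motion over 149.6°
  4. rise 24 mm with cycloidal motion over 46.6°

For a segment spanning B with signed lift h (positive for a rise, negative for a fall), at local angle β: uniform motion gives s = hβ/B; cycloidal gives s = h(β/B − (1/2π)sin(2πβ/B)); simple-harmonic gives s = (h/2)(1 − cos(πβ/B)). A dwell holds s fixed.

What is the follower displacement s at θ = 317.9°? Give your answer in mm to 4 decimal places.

seg 1 [0°–61°] dwell: s stays 0.0000
seg 2 [61°–163.8°] uniform, h=17: full span → s += 17 → s = 17.0000
seg 3 [163.8°–313.4°] cycloidal, h=23: full span → s += 23 → s = 40.0000
seg 4 [313.4°–360°] cycloidal, h=24: θ=317.9° here. β=4.5, B=46.6. 24·(0.0966 − sin(2π·0.0966)/(2π)) = 0.1396 → s = 40.1396

40.1396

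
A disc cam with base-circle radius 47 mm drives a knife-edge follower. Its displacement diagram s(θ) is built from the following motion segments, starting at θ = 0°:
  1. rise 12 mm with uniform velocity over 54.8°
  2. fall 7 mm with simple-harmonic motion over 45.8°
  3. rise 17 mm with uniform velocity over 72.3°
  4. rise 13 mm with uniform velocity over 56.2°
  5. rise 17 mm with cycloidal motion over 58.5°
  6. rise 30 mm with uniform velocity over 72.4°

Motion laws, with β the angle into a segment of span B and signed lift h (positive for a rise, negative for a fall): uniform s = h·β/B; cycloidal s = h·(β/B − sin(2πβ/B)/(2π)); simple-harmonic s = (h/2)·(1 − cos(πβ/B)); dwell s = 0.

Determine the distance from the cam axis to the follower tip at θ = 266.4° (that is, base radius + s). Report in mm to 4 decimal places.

seg 1 [0°–54.8°] uniform, h=12: full span → s += 12 → s = 12.0000
seg 2 [54.8°–100.6°] simple-harmonic, h=-7: full span → s += -7 → s = 5.0000
seg 3 [100.6°–172.9°] uniform, h=17: full span → s += 17 → s = 22.0000
seg 4 [172.9°–229.1°] uniform, h=13: full span → s += 13 → s = 35.0000
seg 5 [229.1°–287.6°] cycloidal, h=17: θ=266.4° here. β=37.3, B=58.5. 17·(0.6376 − sin(2π·0.6376)/(2π)) = 12.8979 → s = 47.8979
radial distance = base radius + s = 47 + 47.8979 = 94.8979

94.8979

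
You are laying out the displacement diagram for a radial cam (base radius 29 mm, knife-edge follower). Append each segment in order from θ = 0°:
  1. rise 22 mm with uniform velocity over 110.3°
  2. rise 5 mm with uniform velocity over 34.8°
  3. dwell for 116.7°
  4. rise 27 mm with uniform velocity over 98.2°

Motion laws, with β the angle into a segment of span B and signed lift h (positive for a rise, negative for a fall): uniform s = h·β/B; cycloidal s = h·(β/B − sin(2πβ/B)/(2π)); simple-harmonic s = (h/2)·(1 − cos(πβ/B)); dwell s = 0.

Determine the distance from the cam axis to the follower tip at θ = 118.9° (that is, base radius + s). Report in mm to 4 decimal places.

seg 1 [0°–110.3°] uniform, h=22: full span → s += 22 → s = 22.0000
seg 2 [110.3°–145.1°] uniform, h=5: θ=118.9° here. β=8.6, B=34.8. 5·8.6/34.8 = 1.2356 → s = 23.2356
radial distance = base radius + s = 29 + 23.2356 = 52.2356

52.2356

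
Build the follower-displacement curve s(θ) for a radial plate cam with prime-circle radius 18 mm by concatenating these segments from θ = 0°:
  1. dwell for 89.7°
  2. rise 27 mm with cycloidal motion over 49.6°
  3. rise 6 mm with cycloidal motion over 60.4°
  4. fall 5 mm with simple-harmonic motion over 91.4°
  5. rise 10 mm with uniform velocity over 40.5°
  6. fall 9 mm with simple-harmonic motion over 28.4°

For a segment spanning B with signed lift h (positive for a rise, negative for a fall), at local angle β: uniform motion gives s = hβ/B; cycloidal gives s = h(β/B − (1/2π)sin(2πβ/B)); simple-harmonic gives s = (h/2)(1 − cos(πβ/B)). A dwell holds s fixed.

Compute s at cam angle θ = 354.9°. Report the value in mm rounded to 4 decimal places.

seg 1 [0°–89.7°] dwell: s stays 0.0000
seg 2 [89.7°–139.3°] cycloidal, h=27: full span → s += 27 → s = 27.0000
seg 3 [139.3°–199.7°] cycloidal, h=6: full span → s += 6 → s = 33.0000
seg 4 [199.7°–291.1°] simple-harmonic, h=-5: full span → s += -5 → s = 28.0000
seg 5 [291.1°–331.6°] uniform, h=10: full span → s += 10 → s = 38.0000
seg 6 [331.6°–360°] simple-harmonic, h=-9: θ=354.9° here. β=23.3, B=28.4. -9/2·(1 − cos(π·0.8204)) = -8.3027 → s = 29.6973

29.6973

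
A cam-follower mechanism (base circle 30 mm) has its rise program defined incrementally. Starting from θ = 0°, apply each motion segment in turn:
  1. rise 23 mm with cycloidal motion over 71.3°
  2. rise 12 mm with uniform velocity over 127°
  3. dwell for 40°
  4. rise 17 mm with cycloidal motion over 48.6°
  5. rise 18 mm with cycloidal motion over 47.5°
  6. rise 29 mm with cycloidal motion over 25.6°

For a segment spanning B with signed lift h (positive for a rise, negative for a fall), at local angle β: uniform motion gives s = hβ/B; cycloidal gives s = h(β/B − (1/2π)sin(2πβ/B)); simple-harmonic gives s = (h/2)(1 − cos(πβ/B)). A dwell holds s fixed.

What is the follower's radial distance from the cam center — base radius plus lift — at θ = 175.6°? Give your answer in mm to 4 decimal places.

seg 1 [0°–71.3°] cycloidal, h=23: full span → s += 23 → s = 23.0000
seg 2 [71.3°–198.3°] uniform, h=12: θ=175.6° here. β=104.3, B=127. 12·104.3/127 = 9.8551 → s = 32.8551
radial distance = base radius + s = 30 + 32.8551 = 62.8551

62.8551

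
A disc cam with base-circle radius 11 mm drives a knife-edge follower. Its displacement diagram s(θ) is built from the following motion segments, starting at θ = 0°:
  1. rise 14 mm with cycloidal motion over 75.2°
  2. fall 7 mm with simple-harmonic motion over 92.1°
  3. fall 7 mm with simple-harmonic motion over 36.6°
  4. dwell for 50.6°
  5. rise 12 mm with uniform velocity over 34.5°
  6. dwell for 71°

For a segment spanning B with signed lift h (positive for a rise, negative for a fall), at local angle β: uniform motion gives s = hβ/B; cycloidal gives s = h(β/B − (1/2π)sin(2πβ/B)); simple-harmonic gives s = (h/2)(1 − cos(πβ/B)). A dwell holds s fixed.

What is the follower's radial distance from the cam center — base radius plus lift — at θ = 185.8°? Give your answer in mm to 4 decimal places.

seg 1 [0°–75.2°] cycloidal, h=14: full span → s += 14 → s = 14.0000
seg 2 [75.2°–167.3°] simple-harmonic, h=-7: full span → s += -7 → s = 7.0000
seg 3 [167.3°–203.9°] simple-harmonic, h=-7: θ=185.8° here. β=18.5, B=36.6. -7/2·(1 − cos(π·0.5055)) = -3.5601 → s = 3.4399
radial distance = base radius + s = 11 + 3.4399 = 14.4399

14.4399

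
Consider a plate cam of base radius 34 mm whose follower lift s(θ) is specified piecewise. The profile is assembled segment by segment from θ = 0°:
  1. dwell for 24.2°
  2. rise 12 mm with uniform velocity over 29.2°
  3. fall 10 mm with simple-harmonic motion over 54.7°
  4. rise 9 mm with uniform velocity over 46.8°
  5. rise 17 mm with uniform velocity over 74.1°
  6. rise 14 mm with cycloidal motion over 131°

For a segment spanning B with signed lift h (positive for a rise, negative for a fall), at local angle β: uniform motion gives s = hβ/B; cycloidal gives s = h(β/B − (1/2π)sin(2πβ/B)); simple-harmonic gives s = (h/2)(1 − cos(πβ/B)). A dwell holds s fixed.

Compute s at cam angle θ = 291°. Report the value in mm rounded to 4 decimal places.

seg 1 [0°–24.2°] dwell: s stays 0.0000
seg 2 [24.2°–53.4°] uniform, h=12: full span → s += 12 → s = 12.0000
seg 3 [53.4°–108.1°] simple-harmonic, h=-10: full span → s += -10 → s = 2.0000
seg 4 [108.1°–154.9°] uniform, h=9: full span → s += 9 → s = 11.0000
seg 5 [154.9°–229°] uniform, h=17: full span → s += 17 → s = 28.0000
seg 6 [229°–360°] cycloidal, h=14: θ=291° here. β=62, B=131. 14·(0.4733 − sin(2π·0.4733)/(2π)) = 6.2537 → s = 34.2537

34.2537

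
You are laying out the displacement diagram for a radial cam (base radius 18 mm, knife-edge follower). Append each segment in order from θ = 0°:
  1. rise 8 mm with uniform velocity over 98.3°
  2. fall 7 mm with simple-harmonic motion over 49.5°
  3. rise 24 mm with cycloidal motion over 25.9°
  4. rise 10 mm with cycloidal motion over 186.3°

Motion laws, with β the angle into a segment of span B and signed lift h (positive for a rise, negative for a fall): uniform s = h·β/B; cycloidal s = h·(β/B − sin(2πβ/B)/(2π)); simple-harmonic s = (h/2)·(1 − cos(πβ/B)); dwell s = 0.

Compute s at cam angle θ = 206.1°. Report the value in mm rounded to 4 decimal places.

seg 1 [0°–98.3°] uniform, h=8: full span → s += 8 → s = 8.0000
seg 2 [98.3°–147.8°] simple-harmonic, h=-7: full span → s += -7 → s = 1.0000
seg 3 [147.8°–173.7°] cycloidal, h=24: full span → s += 24 → s = 25.0000
seg 4 [173.7°–360°] cycloidal, h=10: θ=206.1° here. β=32.4, B=186.3. 10·(0.1739 − sin(2π·0.1739)/(2π)) = 0.3260 → s = 25.3260

25.3260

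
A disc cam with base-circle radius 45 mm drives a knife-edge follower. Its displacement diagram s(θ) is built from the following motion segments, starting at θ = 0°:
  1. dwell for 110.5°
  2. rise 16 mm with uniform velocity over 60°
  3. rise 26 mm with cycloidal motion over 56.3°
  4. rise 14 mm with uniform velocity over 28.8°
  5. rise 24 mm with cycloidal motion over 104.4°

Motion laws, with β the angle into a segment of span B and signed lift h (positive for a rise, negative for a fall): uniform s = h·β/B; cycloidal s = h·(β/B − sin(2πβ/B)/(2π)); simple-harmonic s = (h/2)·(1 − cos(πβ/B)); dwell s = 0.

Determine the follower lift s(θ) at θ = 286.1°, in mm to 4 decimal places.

seg 1 [0°–110.5°] dwell: s stays 0.0000
seg 2 [110.5°–170.5°] uniform, h=16: full span → s += 16 → s = 16.0000
seg 3 [170.5°–226.8°] cycloidal, h=26: full span → s += 26 → s = 42.0000
seg 4 [226.8°–255.6°] uniform, h=14: full span → s += 14 → s = 56.0000
seg 5 [255.6°–360°] cycloidal, h=24: θ=286.1° here. β=30.5, B=104.4. 24·(0.2921 − sin(2π·0.2921)/(2π)) = 3.3249 → s = 59.3249

59.3249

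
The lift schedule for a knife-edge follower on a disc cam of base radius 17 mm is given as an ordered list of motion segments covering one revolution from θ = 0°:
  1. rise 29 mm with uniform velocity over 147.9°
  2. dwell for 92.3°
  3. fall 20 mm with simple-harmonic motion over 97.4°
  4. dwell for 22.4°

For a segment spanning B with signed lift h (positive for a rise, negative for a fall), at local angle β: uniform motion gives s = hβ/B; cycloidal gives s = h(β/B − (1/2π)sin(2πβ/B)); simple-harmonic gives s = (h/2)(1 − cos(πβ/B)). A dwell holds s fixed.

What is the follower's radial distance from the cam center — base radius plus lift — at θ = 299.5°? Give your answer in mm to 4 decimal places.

seg 1 [0°–147.9°] uniform, h=29: full span → s += 29 → s = 29.0000
seg 2 [147.9°–240.2°] dwell: s stays 29.0000
seg 3 [240.2°–337.6°] simple-harmonic, h=-20: θ=299.5° here. β=59.3, B=97.4. -20/2·(1 − cos(π·0.6088)) = -13.3528 → s = 15.6472
radial distance = base radius + s = 17 + 15.6472 = 32.6472

32.6472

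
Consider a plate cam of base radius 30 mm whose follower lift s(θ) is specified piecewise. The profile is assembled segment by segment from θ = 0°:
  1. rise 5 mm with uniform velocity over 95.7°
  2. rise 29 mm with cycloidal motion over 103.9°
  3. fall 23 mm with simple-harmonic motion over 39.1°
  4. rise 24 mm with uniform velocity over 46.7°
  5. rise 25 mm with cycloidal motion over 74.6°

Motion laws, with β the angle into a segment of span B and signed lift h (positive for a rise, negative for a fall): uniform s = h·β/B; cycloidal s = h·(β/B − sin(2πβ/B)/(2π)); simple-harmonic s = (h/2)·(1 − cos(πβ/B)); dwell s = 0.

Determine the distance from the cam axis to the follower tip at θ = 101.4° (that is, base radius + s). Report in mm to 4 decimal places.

seg 1 [0°–95.7°] uniform, h=5: full span → s += 5 → s = 5.0000
seg 2 [95.7°–199.6°] cycloidal, h=29: θ=101.4° here. β=5.7, B=103.9. 29·(0.0549 − sin(2π·0.0549)/(2π)) = 0.0313 → s = 5.0313
radial distance = base radius + s = 30 + 5.0313 = 35.0313

35.0313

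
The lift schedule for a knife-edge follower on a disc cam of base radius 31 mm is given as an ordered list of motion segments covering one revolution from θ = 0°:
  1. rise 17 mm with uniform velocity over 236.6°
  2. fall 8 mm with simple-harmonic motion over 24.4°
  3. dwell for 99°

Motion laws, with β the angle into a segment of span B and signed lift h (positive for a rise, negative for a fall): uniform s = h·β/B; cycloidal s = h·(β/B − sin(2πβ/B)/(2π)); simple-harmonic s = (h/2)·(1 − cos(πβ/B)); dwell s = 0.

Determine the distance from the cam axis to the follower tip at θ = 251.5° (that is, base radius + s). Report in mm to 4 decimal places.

seg 1 [0°–236.6°] uniform, h=17: full span → s += 17 → s = 17.0000
seg 2 [236.6°–261°] simple-harmonic, h=-8: θ=251.5° here. β=14.9, B=24.4. -8/2·(1 − cos(π·0.6107)) = -5.3627 → s = 11.6373
radial distance = base radius + s = 31 + 11.6373 = 42.6373

42.6373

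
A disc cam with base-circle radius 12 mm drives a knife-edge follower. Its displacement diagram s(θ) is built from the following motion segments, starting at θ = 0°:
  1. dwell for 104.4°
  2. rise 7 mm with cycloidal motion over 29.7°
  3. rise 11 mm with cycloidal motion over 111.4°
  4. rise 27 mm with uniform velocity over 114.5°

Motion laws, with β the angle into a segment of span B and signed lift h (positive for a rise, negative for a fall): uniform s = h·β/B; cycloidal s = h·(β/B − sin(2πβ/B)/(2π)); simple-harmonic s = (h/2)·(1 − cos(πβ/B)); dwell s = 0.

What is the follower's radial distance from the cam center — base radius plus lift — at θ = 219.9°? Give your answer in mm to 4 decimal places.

seg 1 [0°–104.4°] dwell: s stays 0.0000
seg 2 [104.4°–134.1°] cycloidal, h=7: full span → s += 7 → s = 7.0000
seg 3 [134.1°–245.5°] cycloidal, h=11: θ=219.9° here. β=85.8, B=111.4. 11·(0.7702 − sin(2π·0.7702)/(2π)) = 10.2088 → s = 17.2088
radial distance = base radius + s = 12 + 17.2088 = 29.2088

29.2088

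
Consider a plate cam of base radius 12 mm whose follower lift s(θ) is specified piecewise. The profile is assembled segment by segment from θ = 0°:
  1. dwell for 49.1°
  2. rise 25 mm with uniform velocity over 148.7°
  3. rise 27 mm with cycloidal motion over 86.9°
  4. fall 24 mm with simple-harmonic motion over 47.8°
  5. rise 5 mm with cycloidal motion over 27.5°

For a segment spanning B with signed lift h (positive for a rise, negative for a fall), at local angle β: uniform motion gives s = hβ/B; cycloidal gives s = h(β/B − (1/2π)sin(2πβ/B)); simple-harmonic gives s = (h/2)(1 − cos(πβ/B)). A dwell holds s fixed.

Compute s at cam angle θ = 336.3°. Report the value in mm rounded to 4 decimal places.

seg 1 [0°–49.1°] dwell: s stays 0.0000
seg 2 [49.1°–197.8°] uniform, h=25: full span → s += 25 → s = 25.0000
seg 3 [197.8°–284.7°] cycloidal, h=27: full span → s += 27 → s = 52.0000
seg 4 [284.7°–332.5°] simple-harmonic, h=-24: full span → s += -24 → s = 28.0000
seg 5 [332.5°–360°] cycloidal, h=5: θ=336.3° here. β=3.8, B=27.5. 5·(0.1382 − sin(2π·0.1382)/(2π)) = 0.0836 → s = 28.0836

28.0836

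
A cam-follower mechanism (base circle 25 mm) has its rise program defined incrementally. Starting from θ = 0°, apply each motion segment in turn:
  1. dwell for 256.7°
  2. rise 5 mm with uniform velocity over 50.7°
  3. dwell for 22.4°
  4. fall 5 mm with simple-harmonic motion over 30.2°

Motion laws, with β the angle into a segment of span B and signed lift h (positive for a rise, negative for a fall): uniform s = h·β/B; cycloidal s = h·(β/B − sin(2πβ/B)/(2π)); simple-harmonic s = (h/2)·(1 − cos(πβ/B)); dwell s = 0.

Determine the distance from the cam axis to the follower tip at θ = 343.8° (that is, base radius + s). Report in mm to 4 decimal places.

seg 1 [0°–256.7°] dwell: s stays 0.0000
seg 2 [256.7°–307.4°] uniform, h=5: full span → s += 5 → s = 5.0000
seg 3 [307.4°–329.8°] dwell: s stays 5.0000
seg 4 [329.8°–360°] simple-harmonic, h=-5: θ=343.8° here. β=14, B=30.2. -5/2·(1 − cos(π·0.4636)) = -2.2146 → s = 2.7854
radial distance = base radius + s = 25 + 2.7854 = 27.7854

27.7854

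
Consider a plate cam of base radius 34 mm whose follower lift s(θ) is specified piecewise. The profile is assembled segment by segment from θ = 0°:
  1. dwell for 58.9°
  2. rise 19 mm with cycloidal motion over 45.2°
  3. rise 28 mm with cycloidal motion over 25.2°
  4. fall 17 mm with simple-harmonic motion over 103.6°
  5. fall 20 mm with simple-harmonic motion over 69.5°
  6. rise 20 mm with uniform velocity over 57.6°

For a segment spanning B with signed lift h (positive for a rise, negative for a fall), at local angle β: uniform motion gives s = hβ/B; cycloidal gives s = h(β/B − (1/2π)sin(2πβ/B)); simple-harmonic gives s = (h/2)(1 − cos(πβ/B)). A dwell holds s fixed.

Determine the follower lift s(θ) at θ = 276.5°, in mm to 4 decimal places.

seg 1 [0°–58.9°] dwell: s stays 0.0000
seg 2 [58.9°–104.1°] cycloidal, h=19: full span → s += 19 → s = 19.0000
seg 3 [104.1°–129.3°] cycloidal, h=28: full span → s += 28 → s = 47.0000
seg 4 [129.3°–232.9°] simple-harmonic, h=-17: full span → s += -17 → s = 30.0000
seg 5 [232.9°–302.4°] simple-harmonic, h=-20: θ=276.5° here. β=43.6, B=69.5. -20/2·(1 − cos(π·0.6273)) = -13.8946 → s = 16.1054

16.1054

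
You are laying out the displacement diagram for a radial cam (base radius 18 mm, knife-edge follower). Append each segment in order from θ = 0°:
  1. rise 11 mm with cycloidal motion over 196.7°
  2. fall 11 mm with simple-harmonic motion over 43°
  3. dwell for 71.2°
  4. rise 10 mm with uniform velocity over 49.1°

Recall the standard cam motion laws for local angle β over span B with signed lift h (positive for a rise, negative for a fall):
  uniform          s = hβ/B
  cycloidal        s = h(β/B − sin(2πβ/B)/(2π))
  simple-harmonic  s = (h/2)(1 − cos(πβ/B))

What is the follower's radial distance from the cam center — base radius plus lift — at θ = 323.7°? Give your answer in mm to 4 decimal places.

seg 1 [0°–196.7°] cycloidal, h=11: full span → s += 11 → s = 11.0000
seg 2 [196.7°–239.7°] simple-harmonic, h=-11: full span → s += -11 → s = 0.0000
seg 3 [239.7°–310.9°] dwell: s stays 0.0000
seg 4 [310.9°–360°] uniform, h=10: θ=323.7° here. β=12.8, B=49.1. 10·12.8/49.1 = 2.6069 → s = 2.6069
radial distance = base radius + s = 18 + 2.6069 = 20.6069

20.6069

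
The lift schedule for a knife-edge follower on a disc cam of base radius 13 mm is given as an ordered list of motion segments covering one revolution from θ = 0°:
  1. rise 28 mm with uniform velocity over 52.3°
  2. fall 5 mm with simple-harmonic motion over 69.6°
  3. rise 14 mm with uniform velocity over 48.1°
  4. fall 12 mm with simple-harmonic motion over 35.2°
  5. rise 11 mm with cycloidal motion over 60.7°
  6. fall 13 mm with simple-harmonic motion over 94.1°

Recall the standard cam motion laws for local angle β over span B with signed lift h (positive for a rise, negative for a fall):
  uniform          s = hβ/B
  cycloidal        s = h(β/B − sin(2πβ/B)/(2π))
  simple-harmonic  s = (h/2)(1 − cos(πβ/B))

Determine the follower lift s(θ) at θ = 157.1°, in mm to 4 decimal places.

seg 1 [0°–52.3°] uniform, h=28: full span → s += 28 → s = 28.0000
seg 2 [52.3°–121.9°] simple-harmonic, h=-5: full span → s += -5 → s = 23.0000
seg 3 [121.9°–170°] uniform, h=14: θ=157.1° here. β=35.2, B=48.1. 14·35.2/48.1 = 10.2453 → s = 33.2453

33.2453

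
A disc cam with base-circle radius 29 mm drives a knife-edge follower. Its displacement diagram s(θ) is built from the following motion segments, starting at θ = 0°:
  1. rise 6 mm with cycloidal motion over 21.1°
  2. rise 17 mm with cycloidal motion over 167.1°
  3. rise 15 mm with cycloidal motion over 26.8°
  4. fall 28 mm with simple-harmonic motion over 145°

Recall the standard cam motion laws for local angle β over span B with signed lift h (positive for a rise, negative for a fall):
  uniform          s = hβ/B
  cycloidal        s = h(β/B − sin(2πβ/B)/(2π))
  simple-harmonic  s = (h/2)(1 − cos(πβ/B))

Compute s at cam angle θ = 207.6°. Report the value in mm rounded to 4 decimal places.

seg 1 [0°–21.1°] cycloidal, h=6: full span → s += 6 → s = 6.0000
seg 2 [21.1°–188.2°] cycloidal, h=17: full span → s += 17 → s = 23.0000
seg 3 [188.2°–215°] cycloidal, h=15: θ=207.6° here. β=19.4, B=26.8. 15·(0.7239 − sin(2π·0.7239)/(2π)) = 13.2135 → s = 36.2135

36.2135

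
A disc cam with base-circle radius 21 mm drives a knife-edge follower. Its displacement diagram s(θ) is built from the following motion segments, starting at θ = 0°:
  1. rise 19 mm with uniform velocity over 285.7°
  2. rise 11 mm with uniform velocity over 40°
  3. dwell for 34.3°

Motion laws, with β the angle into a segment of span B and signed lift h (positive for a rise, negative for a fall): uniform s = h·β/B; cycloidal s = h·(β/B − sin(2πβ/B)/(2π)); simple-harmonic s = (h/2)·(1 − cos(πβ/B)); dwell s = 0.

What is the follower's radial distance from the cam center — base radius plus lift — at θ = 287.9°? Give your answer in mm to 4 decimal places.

seg 1 [0°–285.7°] uniform, h=19: full span → s += 19 → s = 19.0000
seg 2 [285.7°–325.7°] uniform, h=11: θ=287.9° here. β=2.2, B=40. 11·2.2/40 = 0.6050 → s = 19.6050
radial distance = base radius + s = 21 + 19.6050 = 40.6050

40.6050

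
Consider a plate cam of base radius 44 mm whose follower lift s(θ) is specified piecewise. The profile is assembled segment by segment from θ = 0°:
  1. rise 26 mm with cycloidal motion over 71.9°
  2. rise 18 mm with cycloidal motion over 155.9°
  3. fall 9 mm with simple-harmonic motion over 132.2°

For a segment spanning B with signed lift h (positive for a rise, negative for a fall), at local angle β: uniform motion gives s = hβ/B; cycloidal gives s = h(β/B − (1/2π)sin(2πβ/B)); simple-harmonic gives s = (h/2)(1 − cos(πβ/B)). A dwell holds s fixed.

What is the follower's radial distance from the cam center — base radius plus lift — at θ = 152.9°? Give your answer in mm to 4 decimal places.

seg 1 [0°–71.9°] cycloidal, h=26: full span → s += 26 → s = 26.0000
seg 2 [71.9°–227.8°] cycloidal, h=18: θ=152.9° here. β=81, B=155.9. 18·(0.5196 − sin(2π·0.5196)/(2π)) = 9.7034 → s = 35.7034
radial distance = base radius + s = 44 + 35.7034 = 79.7034

79.7034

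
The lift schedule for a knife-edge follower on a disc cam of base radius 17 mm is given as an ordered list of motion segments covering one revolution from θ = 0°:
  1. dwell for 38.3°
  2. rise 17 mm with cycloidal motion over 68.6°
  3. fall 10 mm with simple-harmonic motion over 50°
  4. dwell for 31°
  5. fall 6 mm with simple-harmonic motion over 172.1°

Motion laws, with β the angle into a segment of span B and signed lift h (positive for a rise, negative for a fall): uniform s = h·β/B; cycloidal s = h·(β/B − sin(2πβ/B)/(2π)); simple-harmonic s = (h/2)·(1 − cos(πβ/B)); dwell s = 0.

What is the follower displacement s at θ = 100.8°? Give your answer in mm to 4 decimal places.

seg 1 [0°–38.3°] dwell: s stays 0.0000
seg 2 [38.3°–106.9°] cycloidal, h=17: θ=100.8° here. β=62.5, B=68.6. 17·(0.9111 − sin(2π·0.9111)/(2π)) = 16.9226 → s = 16.9226

16.9226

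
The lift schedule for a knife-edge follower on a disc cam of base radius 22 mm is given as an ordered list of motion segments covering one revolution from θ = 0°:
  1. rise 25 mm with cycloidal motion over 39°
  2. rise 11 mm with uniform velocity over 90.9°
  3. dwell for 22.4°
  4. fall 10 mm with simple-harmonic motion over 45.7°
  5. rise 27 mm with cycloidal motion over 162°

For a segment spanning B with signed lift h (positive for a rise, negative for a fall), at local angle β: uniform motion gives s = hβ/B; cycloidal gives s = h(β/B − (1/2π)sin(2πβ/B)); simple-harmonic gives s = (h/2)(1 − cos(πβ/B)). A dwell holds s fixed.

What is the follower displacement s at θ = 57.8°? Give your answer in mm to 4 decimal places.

seg 1 [0°–39°] cycloidal, h=25: full span → s += 25 → s = 25.0000
seg 2 [39°–129.9°] uniform, h=11: θ=57.8° here. β=18.8, B=90.9. 11·18.8/90.9 = 2.2750 → s = 27.2750

27.2750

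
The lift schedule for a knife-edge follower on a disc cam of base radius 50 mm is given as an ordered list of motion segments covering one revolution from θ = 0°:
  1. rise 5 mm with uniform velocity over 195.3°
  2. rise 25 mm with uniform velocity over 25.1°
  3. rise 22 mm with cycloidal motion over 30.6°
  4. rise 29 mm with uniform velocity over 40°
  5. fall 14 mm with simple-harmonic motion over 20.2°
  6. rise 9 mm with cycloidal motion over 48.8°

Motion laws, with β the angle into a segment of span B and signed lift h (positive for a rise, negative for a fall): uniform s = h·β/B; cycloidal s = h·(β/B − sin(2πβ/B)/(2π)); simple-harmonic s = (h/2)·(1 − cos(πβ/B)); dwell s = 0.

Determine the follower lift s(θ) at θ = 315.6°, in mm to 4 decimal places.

seg 1 [0°–195.3°] uniform, h=5: full span → s += 5 → s = 5.0000
seg 2 [195.3°–220.4°] uniform, h=25: full span → s += 25 → s = 30.0000
seg 3 [220.4°–251°] cycloidal, h=22: full span → s += 22 → s = 52.0000
seg 4 [251°–291°] uniform, h=29: full span → s += 29 → s = 81.0000
seg 5 [291°–311.2°] simple-harmonic, h=-14: full span → s += -14 → s = 67.0000
seg 6 [311.2°–360°] cycloidal, h=9: θ=315.6° here. β=4.4, B=48.8. 9·(0.0902 − sin(2π·0.0902)/(2π)) = 0.0427 → s = 67.0427

67.0427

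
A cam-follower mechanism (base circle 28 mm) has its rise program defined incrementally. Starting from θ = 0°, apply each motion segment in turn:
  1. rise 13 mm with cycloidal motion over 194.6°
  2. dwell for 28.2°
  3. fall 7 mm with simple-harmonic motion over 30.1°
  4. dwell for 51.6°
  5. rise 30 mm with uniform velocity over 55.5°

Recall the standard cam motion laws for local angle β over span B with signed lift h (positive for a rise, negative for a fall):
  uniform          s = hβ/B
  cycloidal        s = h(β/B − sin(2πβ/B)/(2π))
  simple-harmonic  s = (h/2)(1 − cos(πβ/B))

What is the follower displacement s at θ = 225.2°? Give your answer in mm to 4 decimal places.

seg 1 [0°–194.6°] cycloidal, h=13: full span → s += 13 → s = 13.0000
seg 2 [194.6°–222.8°] dwell: s stays 13.0000
seg 3 [222.8°–252.9°] simple-harmonic, h=-7: θ=225.2° here. β=2.4, B=30.1. -7/2·(1 − cos(π·0.0797)) = -0.1092 → s = 12.8908

12.8908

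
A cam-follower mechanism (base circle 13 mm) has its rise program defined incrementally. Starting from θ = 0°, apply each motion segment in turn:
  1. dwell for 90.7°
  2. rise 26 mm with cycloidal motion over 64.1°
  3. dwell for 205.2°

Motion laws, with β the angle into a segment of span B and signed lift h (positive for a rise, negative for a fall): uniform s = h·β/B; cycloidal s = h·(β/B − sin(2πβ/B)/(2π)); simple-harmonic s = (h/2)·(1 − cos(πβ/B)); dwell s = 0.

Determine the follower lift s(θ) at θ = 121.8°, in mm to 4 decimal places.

seg 1 [0°–90.7°] dwell: s stays 0.0000
seg 2 [90.7°–154.8°] cycloidal, h=26: θ=121.8° here. β=31.1, B=64.1. 26·(0.4852 − sin(2π·0.4852)/(2π)) = 12.2299 → s = 12.2299

12.2299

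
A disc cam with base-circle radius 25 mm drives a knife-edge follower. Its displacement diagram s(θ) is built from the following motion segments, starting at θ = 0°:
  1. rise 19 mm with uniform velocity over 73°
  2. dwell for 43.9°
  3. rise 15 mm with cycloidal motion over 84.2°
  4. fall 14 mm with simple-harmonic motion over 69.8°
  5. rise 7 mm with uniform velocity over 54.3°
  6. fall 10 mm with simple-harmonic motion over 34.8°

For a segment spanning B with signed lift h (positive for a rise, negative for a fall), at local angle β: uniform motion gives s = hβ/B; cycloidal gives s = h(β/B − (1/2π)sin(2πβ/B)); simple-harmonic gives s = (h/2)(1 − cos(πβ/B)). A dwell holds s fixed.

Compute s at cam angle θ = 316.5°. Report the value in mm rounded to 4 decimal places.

seg 1 [0°–73°] uniform, h=19: full span → s += 19 → s = 19.0000
seg 2 [73°–116.9°] dwell: s stays 19.0000
seg 3 [116.9°–201.1°] cycloidal, h=15: full span → s += 15 → s = 34.0000
seg 4 [201.1°–270.9°] simple-harmonic, h=-14: full span → s += -14 → s = 20.0000
seg 5 [270.9°–325.2°] uniform, h=7: θ=316.5° here. β=45.6, B=54.3. 7·45.6/54.3 = 5.8785 → s = 25.8785

25.8785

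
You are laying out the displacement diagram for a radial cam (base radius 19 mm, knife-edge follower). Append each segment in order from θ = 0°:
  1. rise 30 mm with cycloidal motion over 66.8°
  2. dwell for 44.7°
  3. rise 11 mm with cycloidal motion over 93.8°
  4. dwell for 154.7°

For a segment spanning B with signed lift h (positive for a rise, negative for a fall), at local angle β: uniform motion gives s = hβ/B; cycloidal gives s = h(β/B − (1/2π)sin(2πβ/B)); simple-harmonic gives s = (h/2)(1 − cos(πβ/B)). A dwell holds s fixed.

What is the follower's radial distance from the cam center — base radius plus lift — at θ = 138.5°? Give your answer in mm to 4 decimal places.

seg 1 [0°–66.8°] cycloidal, h=30: full span → s += 30 → s = 30.0000
seg 2 [66.8°–111.5°] dwell: s stays 30.0000
seg 3 [111.5°–205.3°] cycloidal, h=11: θ=138.5° here. β=27, B=93.8. 11·(0.2878 − sin(2π·0.2878)/(2π)) = 1.4649 → s = 31.4649
radial distance = base radius + s = 19 + 31.4649 = 50.4649

50.4649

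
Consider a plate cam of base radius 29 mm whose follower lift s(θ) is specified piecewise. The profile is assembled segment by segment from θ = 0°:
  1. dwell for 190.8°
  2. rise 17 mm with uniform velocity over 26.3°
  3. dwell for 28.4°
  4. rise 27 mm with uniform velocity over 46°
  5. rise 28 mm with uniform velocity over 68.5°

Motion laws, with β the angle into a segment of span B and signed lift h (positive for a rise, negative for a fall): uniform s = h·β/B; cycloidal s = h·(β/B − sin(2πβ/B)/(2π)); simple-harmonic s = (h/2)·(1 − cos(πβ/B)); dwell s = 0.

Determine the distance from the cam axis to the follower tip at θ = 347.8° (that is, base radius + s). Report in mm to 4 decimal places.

seg 1 [0°–190.8°] dwell: s stays 0.0000
seg 2 [190.8°–217.1°] uniform, h=17: full span → s += 17 → s = 17.0000
seg 3 [217.1°–245.5°] dwell: s stays 17.0000
seg 4 [245.5°–291.5°] uniform, h=27: full span → s += 27 → s = 44.0000
seg 5 [291.5°–360°] uniform, h=28: θ=347.8° here. β=56.3, B=68.5. 28·56.3/68.5 = 23.0131 → s = 67.0131
radial distance = base radius + s = 29 + 67.0131 = 96.0131

96.0131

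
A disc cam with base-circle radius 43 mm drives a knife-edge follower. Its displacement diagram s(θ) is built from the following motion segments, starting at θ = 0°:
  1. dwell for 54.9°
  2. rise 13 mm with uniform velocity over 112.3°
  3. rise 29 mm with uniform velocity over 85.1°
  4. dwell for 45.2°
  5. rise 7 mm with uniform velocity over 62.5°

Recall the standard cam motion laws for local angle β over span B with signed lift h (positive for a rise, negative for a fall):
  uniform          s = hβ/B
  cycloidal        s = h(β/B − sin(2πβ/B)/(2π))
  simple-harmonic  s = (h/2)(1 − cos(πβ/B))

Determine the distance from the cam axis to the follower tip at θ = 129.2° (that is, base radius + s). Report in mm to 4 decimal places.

seg 1 [0°–54.9°] dwell: s stays 0.0000
seg 2 [54.9°–167.2°] uniform, h=13: θ=129.2° here. β=74.3, B=112.3. 13·74.3/112.3 = 8.6011 → s = 8.6011
radial distance = base radius + s = 43 + 8.6011 = 51.6011

51.6011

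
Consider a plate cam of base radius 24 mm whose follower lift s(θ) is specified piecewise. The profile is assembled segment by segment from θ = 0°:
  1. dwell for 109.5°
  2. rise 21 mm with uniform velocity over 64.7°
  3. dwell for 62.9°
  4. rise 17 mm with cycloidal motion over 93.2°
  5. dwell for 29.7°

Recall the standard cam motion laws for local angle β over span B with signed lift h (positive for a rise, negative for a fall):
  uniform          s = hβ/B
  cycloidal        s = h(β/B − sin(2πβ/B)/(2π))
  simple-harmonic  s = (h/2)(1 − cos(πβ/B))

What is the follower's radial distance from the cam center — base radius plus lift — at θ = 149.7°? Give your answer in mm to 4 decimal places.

seg 1 [0°–109.5°] dwell: s stays 0.0000
seg 2 [109.5°–174.2°] uniform, h=21: θ=149.7° here. β=40.2, B=64.7. 21·40.2/64.7 = 13.0479 → s = 13.0479
radial distance = base radius + s = 24 + 13.0479 = 37.0479

37.0479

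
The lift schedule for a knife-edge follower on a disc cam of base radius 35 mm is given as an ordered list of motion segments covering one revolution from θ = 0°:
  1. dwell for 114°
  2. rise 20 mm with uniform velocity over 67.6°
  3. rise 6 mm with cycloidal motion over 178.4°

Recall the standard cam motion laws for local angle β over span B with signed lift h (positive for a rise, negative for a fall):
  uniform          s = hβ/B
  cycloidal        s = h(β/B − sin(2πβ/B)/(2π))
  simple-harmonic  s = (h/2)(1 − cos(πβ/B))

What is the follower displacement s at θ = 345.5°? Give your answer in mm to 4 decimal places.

seg 1 [0°–114°] dwell: s stays 0.0000
seg 2 [114°–181.6°] uniform, h=20: full span → s += 20 → s = 20.0000
seg 3 [181.6°–360°] cycloidal, h=6: θ=345.5° here. β=163.9, B=178.4. 6·(0.9187 − sin(2π·0.9187)/(2π)) = 5.9791 → s = 25.9791

25.9791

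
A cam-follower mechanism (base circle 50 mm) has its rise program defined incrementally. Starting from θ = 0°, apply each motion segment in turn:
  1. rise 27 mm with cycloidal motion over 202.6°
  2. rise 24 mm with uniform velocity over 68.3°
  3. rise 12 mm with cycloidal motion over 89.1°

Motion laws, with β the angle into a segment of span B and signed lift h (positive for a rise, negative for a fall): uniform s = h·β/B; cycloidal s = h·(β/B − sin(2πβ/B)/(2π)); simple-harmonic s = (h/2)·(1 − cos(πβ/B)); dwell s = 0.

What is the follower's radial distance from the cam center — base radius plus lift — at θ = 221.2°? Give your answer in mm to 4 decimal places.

seg 1 [0°–202.6°] cycloidal, h=27: full span → s += 27 → s = 27.0000
seg 2 [202.6°–270.9°] uniform, h=24: θ=221.2° here. β=18.6, B=68.3. 24·18.6/68.3 = 6.5359 → s = 33.5359
radial distance = base radius + s = 50 + 33.5359 = 83.5359

83.5359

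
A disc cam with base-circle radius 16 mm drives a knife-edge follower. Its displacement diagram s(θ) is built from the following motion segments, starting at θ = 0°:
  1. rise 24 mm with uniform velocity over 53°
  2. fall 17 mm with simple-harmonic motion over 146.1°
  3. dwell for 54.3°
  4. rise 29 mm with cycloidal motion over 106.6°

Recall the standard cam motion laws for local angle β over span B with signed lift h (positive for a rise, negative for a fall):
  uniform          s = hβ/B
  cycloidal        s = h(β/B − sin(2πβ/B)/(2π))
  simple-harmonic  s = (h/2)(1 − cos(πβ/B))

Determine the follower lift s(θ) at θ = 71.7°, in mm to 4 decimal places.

seg 1 [0°–53°] uniform, h=24: full span → s += 24 → s = 24.0000
seg 2 [53°–199.1°] simple-harmonic, h=-17: θ=71.7° here. β=18.7, B=146.1. -17/2·(1 − cos(π·0.1280)) = -0.6780 → s = 23.3220

23.3220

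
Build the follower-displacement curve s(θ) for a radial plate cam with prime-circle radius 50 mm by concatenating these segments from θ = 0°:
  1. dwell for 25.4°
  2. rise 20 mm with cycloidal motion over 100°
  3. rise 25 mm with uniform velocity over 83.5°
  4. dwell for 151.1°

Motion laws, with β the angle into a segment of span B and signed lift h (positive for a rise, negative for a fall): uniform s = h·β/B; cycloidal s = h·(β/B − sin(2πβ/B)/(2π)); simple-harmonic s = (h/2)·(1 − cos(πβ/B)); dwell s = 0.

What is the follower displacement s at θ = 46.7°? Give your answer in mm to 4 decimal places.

seg 1 [0°–25.4°] dwell: s stays 0.0000
seg 2 [25.4°–125.4°] cycloidal, h=20: θ=46.7° here. β=21.3, B=100. 20·(0.2130 − sin(2π·0.2130)/(2π)) = 1.1625 → s = 1.1625

1.1625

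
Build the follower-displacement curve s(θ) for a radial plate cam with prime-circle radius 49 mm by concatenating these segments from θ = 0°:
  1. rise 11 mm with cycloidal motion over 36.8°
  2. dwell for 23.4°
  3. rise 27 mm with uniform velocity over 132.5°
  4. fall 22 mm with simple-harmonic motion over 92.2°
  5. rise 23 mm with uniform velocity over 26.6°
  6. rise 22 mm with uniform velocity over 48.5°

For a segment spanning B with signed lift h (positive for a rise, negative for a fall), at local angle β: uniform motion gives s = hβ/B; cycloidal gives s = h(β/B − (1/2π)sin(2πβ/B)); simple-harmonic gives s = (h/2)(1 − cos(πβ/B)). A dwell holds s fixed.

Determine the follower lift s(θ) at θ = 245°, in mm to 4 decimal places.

seg 1 [0°–36.8°] cycloidal, h=11: full span → s += 11 → s = 11.0000
seg 2 [36.8°–60.2°] dwell: s stays 11.0000
seg 3 [60.2°–192.7°] uniform, h=27: full span → s += 27 → s = 38.0000
seg 4 [192.7°–284.9°] simple-harmonic, h=-22: θ=245° here. β=52.3, B=92.2. -22/2·(1 − cos(π·0.5672)) = -13.3066 → s = 24.6934

24.6934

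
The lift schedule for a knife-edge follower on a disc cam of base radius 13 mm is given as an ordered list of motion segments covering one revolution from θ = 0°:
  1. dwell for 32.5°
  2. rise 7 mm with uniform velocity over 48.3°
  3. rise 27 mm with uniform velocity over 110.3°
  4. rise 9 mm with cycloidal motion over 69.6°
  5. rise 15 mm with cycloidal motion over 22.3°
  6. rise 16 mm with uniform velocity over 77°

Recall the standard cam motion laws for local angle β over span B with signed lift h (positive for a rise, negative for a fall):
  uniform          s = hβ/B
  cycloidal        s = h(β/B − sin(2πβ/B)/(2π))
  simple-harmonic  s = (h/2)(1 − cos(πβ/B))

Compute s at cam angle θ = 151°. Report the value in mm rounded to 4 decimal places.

seg 1 [0°–32.5°] dwell: s stays 0.0000
seg 2 [32.5°–80.8°] uniform, h=7: full span → s += 7 → s = 7.0000
seg 3 [80.8°–191.1°] uniform, h=27: θ=151° here. β=70.2, B=110.3. 27·70.2/110.3 = 17.1840 → s = 24.1840

24.1840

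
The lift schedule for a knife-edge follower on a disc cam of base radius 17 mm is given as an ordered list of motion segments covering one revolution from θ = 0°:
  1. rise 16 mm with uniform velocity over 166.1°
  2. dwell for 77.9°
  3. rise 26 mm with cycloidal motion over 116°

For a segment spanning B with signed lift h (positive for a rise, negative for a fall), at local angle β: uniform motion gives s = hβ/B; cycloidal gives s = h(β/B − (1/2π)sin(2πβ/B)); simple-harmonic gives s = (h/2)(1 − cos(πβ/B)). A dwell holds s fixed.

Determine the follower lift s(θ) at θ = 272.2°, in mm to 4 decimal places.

seg 1 [0°–166.1°] uniform, h=16: full span → s += 16 → s = 16.0000
seg 2 [166.1°–244°] dwell: s stays 16.0000
seg 3 [244°–360°] cycloidal, h=26: θ=272.2° here. β=28.2, B=116. 26·(0.2431 − sin(2π·0.2431)/(2π)) = 2.1865 → s = 18.1865

18.1865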